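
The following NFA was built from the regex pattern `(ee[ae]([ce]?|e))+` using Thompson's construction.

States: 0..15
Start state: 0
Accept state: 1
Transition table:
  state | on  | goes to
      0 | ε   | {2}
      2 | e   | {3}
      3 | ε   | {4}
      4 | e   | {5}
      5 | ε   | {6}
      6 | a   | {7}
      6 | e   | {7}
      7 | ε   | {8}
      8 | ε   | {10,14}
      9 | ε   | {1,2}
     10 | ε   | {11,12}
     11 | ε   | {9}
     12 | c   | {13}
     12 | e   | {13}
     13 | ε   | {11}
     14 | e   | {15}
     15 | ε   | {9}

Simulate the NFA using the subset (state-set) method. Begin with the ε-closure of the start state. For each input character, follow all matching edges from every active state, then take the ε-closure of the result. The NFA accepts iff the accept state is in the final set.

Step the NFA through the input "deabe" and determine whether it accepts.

start: ε-closure({0}) = {0,2}
'd' @ 1: {}  — no active states
rest 'eabe' ignored (set empty)
end set {} — state 1 not in

Answer: REJECT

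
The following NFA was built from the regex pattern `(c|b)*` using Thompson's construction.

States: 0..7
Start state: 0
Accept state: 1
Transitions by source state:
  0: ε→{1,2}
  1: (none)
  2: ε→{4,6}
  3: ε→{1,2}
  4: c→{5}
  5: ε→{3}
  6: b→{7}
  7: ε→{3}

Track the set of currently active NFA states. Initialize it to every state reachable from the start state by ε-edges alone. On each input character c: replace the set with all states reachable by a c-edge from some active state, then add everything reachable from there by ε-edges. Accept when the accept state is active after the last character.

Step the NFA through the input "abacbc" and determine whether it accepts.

initial (ε-close {0}): {0,1,2,4,6}
'a' @ 1: {}  — no active states
rest 'bacbc' ignored (set empty)
end set {} — state 1 not in

Answer: REJECT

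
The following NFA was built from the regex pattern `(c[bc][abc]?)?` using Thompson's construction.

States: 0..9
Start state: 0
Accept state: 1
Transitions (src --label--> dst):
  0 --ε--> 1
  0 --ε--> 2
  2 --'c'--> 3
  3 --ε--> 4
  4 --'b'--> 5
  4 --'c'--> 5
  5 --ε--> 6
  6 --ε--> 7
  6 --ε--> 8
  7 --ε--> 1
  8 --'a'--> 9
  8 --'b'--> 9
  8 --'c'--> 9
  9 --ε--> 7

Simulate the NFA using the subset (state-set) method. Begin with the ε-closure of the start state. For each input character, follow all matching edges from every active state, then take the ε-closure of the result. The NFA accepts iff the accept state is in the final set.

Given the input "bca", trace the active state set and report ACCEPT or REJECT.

Answer: REJECT

Derivation:
start: ε-closure({0}) = {0,1,2}
'b' @ 1: {}  — dead — no transitions
rest 'ca' ignored (set empty)
end set {} — state 1 not in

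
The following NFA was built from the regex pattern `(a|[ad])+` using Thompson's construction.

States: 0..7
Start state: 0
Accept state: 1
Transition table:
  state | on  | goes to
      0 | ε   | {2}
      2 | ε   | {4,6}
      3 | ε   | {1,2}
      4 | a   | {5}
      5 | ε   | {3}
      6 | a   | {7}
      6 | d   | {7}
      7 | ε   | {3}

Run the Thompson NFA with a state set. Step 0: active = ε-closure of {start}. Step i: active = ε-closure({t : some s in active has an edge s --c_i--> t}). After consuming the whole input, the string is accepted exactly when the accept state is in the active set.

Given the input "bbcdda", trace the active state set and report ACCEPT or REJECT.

start: ε-closure({0}) = {0,2,4,6}
'b' @ 1: {}  — dead — no transitions
rest 'bcdda' ignored (set empty)
after full input: {}  (accept=1 not in)

Answer: REJECT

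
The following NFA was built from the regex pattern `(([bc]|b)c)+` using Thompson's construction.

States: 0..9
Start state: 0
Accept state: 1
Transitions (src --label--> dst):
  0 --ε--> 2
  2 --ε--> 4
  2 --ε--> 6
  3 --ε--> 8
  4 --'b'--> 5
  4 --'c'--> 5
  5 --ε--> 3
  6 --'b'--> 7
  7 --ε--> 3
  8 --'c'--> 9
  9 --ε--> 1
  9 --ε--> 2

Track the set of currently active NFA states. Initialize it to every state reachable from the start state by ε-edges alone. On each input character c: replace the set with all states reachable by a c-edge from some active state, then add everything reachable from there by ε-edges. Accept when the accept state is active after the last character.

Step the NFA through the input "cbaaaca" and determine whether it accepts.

Answer: REJECT

Steps:
initial (ε-close {0}): {0,2,4,6}
'c' @ 1: {3,5,8}
'b' @ 2: {}  — no active states
rest 'aaaca' ignored (set empty)
after full input: {}  (accept=1 not in)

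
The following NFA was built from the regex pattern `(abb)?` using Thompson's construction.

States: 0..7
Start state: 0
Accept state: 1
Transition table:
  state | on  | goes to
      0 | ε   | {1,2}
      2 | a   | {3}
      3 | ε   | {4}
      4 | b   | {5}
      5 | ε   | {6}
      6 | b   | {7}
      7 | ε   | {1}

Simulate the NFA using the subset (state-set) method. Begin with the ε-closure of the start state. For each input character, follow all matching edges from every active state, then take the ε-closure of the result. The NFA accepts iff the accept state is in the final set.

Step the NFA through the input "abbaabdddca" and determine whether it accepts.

Answer: REJECT

Trace:
start: ε-closure({0}) = {0,1,2}
'a' @ 1: {3,4}
'b' @ 2: {5,6}
'b' @ 3: {1,7}  ✓accept
'a' @ 4: {}  — state set empty
rest 'abdddca' ignored (set empty)
end set {} — state 1 not in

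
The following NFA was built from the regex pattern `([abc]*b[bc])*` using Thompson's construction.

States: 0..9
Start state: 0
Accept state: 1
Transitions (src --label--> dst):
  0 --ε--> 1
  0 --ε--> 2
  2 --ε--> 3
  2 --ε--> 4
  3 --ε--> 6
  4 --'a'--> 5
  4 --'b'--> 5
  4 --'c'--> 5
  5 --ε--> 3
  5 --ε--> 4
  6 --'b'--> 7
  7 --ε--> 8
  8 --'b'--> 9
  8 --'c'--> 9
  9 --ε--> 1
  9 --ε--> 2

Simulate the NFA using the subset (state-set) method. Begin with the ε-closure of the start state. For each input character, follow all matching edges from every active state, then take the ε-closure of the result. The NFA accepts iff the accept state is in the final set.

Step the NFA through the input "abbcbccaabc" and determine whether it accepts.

start: ε-closure({0}) = {0,1,2,3,4,6}
'a' @ 1: {3,4,5,6}
'b' @ 2: {3,4,5,6,7,8}
'b' @ 3: {1,2,3,4,5,6,7,8,9}  (accept∈set)
'c' @ 4: {1,2,3,4,5,6,9}  (accept∈set)
'b' @ 5: {3,4,5,6,7,8}
'c' @ 6: {1,2,3,4,5,6,9}  (accept∈set)
'c' @ 7: {3,4,5,6}
'a' @ 8: {3,4,5,6}
'a' @ 9: {3,4,5,6}
'b' @ 10: {3,4,5,6,7,8}
'c' @ 11: {1,2,3,4,5,6,9}  (accept∈set)
end set {1,2,3,4,5,6,9} — state 1 in

Answer: ACCEPT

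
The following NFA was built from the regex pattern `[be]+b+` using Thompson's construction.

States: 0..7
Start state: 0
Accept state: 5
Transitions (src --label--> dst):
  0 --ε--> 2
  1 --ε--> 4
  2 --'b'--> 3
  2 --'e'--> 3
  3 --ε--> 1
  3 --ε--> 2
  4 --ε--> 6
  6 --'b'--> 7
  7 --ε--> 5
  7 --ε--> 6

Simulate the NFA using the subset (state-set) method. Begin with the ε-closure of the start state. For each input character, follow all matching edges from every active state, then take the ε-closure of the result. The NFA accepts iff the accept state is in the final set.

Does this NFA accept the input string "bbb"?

Answer: ACCEPT

Derivation:
start: ε-closure({0}) = {0,2}
'b' @ 1: {1,2,3,4,6}
'b' @ 2: {1,2,3,4,5,6,7}  (accept∈set)
'b' @ 3: {1,2,3,4,5,6,7}  (accept∈set)
after full input: {1,2,3,4,5,6,7}  (accept=5 in)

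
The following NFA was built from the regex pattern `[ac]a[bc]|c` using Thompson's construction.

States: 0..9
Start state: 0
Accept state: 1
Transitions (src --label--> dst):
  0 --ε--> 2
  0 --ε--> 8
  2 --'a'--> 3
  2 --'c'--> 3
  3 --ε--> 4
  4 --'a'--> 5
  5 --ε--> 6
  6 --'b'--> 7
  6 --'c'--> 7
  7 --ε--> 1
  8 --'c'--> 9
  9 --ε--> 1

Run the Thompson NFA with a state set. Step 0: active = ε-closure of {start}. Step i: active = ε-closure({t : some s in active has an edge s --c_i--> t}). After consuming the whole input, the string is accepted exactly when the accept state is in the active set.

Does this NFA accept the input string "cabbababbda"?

start: ε-closure({0}) = {0,2,8}
'c' @ 1: {1,3,4,9}  ✓accept
'a' @ 2: {5,6}
'b' @ 3: {1,7}  ✓accept
'b' @ 4: {}  — no active states
rest 'ababbda' ignored (set empty)
final: {}; accept 1 not in set

Answer: REJECT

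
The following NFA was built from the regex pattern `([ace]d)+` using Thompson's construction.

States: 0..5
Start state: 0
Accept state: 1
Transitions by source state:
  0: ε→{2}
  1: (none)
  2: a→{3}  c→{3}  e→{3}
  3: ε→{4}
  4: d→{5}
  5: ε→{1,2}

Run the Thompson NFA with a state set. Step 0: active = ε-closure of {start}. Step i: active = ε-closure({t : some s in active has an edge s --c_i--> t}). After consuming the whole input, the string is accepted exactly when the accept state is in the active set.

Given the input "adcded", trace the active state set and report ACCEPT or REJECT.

start: ε-closure({0}) = {0,2}
'a' @ 1: {3,4}
'd' @ 2: {1,2,5}  [accepting]
'c' @ 3: {3,4}
'd' @ 4: {1,2,5}  [accepting]
'e' @ 5: {3,4}
'd' @ 6: {1,2,5}  [accepting]
end set {1,2,5} — state 1 in

Answer: ACCEPT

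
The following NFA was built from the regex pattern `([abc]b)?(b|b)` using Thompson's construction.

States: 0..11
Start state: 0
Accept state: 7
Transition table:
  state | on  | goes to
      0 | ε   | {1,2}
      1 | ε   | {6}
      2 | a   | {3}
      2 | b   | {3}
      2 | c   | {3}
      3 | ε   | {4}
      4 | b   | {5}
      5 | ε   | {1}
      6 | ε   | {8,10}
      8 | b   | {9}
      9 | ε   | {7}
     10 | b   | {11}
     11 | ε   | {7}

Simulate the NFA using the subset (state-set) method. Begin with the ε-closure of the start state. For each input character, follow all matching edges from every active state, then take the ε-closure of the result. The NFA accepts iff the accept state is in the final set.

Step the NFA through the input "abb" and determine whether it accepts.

initial (ε-close {0}): {0,1,2,6,8,10}
'a' @ 1: {3,4}
'b' @ 2: {1,5,6,8,10}
'b' @ 3: {7,9,11}  (accept∈set)
after full input: {7,9,11}  (accept=7 in)

Answer: ACCEPT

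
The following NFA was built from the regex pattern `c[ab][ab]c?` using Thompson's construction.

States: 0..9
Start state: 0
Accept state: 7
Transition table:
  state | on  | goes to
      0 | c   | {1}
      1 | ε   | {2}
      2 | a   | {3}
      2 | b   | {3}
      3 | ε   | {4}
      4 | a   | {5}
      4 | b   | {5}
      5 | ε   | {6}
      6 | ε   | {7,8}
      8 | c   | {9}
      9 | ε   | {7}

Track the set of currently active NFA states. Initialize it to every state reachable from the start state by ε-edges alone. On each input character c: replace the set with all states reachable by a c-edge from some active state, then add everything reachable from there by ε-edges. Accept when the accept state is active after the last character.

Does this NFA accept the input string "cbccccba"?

Answer: REJECT

Derivation:
initial (ε-close {0}): {0}
'c' @ 1: {1,2}
'b' @ 2: {3,4}
'c' @ 3: {}  — dead — no transitions
rest 'cccba' ignored (set empty)
end set {} — state 7 not in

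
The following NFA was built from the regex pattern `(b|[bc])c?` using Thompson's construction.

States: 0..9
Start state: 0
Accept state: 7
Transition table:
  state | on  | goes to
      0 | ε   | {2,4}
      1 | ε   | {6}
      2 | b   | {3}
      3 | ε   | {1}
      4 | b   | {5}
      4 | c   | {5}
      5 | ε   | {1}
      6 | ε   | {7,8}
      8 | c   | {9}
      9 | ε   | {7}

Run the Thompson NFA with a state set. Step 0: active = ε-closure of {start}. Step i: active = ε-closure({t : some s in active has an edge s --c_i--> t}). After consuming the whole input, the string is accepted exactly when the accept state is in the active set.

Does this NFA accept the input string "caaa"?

Answer: REJECT

Trace:
start: ε-closure({0}) = {0,2,4}
'c' @ 1: {1,5,6,7,8}  (accept∈set)
'a' @ 2: {}  — no active states
rest 'aa' ignored (set empty)
end set {} — state 7 not in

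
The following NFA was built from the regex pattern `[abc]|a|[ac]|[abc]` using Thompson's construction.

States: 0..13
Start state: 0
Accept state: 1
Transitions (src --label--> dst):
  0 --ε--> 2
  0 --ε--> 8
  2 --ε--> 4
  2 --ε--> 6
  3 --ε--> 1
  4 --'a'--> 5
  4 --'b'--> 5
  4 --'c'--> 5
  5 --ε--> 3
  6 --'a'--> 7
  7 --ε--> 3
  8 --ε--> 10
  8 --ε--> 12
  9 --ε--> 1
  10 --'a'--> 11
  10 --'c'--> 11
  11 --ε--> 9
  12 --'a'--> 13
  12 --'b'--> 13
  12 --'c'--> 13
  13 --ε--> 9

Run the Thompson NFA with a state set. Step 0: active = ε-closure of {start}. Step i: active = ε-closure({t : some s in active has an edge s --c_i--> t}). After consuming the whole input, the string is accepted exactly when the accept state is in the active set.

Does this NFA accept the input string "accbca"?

S₀ = ε-closure({0}) = {0,2,4,6,8,10,12}
'a' @ 1: {1,3,5,7,9,11,13}  ✓accept
'c' @ 2: {}  — state set empty
rest 'cbca' ignored (set empty)
final: {}; accept 1 not in set

Answer: REJECT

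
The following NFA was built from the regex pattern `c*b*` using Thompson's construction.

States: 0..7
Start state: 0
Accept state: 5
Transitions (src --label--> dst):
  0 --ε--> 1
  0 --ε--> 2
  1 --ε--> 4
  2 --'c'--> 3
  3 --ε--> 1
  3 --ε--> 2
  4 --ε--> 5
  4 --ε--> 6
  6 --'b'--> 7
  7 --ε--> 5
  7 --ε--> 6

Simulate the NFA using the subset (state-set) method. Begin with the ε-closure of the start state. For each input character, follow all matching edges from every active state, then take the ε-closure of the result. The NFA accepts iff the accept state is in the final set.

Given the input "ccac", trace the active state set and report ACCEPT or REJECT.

S₀ = ε-closure({0}) = {0,1,2,4,5,6}
'c' @ 1: {1,2,3,4,5,6}  [accepting]
'c' @ 2: {1,2,3,4,5,6}  [accepting]
'a' @ 3: {}  — state set empty
rest 'c' ignored (set empty)
final: {}; accept 5 not in set

Answer: REJECT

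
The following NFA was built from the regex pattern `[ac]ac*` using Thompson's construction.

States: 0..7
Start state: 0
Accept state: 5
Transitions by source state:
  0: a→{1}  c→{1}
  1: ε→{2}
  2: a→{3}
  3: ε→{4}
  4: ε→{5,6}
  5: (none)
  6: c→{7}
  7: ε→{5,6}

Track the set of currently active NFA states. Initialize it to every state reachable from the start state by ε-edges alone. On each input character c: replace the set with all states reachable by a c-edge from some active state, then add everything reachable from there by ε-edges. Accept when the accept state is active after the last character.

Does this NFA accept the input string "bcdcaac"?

start: ε-closure({0}) = {0}
'b' @ 1: {}  — dead — no transitions
rest 'cdcaac' ignored (set empty)
end set {} — state 5 not in

Answer: REJECT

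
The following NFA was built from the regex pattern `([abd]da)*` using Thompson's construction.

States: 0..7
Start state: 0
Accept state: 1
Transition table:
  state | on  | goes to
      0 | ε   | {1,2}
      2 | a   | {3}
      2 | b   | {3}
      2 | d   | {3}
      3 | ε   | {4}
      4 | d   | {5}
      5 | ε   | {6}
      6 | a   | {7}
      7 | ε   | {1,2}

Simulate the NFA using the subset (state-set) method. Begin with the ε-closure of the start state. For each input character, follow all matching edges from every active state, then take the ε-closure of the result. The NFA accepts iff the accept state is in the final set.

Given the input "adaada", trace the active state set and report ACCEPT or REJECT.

Answer: ACCEPT

Steps:
initial (ε-close {0}): {0,1,2}
'a' @ 1: {3,4}
'd' @ 2: {5,6}
'a' @ 3: {1,2,7}  (accept∈set)
'a' @ 4: {3,4}
'd' @ 5: {5,6}
'a' @ 6: {1,2,7}  (accept∈set)
after full input: {1,2,7}  (accept=1 in)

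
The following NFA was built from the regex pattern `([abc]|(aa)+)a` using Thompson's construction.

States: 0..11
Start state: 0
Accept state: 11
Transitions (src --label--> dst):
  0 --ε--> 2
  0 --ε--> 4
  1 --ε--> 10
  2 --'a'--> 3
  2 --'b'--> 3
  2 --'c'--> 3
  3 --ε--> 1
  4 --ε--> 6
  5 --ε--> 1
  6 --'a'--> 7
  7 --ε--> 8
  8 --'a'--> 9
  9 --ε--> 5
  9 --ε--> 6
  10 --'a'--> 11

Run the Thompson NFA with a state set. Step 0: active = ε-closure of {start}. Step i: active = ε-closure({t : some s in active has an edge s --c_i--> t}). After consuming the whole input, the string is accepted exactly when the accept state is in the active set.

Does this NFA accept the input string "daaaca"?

initial (ε-close {0}): {0,2,4,6}
'd' @ 1: {}  — no active states
rest 'aaaca' ignored (set empty)
after full input: {}  (accept=11 not in)

Answer: REJECT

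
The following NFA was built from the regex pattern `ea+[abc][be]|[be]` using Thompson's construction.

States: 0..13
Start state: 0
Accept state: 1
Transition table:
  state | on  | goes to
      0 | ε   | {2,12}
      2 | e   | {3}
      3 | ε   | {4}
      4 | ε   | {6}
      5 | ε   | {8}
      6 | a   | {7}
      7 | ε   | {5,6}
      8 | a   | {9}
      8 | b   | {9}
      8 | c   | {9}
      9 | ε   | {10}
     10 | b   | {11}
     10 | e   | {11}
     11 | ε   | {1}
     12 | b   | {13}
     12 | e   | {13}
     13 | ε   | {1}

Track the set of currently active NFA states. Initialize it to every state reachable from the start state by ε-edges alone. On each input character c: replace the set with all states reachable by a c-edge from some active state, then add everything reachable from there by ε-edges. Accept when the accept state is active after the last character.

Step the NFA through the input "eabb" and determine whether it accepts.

initial (ε-close {0}): {0,2,12}
'e' @ 1: {1,3,4,6,13}  ✓accept
'a' @ 2: {5,6,7,8}
'b' @ 3: {9,10}
'b' @ 4: {1,11}  ✓accept
end set {1,11} — state 1 in

Answer: ACCEPT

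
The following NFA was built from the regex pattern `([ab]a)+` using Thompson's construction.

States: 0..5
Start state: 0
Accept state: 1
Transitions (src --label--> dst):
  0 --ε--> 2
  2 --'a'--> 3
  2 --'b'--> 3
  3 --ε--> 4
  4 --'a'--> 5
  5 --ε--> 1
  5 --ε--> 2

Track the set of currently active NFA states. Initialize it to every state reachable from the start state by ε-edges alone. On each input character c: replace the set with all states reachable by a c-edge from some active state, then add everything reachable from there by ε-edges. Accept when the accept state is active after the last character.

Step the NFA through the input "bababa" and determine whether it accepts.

Answer: ACCEPT

Derivation:
start: ε-closure({0}) = {0,2}
'b' @ 1: {3,4}
'a' @ 2: {1,2,5}  [accepting]
'b' @ 3: {3,4}
'a' @ 4: {1,2,5}  [accepting]
'b' @ 5: {3,4}
'a' @ 6: {1,2,5}  [accepting]
final: {1,2,5}; accept 1 in set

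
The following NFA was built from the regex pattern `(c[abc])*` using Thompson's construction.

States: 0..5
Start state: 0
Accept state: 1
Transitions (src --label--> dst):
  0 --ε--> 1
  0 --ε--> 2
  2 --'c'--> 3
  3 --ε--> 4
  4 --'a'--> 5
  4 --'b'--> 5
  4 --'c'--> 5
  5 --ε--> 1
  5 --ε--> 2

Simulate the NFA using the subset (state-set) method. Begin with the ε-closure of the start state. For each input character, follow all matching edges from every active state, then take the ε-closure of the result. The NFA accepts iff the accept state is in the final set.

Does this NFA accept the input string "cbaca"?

initial (ε-close {0}): {0,1,2}
'c' @ 1: {3,4}
'b' @ 2: {1,2,5}  ✓accept
'a' @ 3: {}  — dead — no transitions
rest 'ca' ignored (set empty)
final: {}; accept 1 not in set

Answer: REJECT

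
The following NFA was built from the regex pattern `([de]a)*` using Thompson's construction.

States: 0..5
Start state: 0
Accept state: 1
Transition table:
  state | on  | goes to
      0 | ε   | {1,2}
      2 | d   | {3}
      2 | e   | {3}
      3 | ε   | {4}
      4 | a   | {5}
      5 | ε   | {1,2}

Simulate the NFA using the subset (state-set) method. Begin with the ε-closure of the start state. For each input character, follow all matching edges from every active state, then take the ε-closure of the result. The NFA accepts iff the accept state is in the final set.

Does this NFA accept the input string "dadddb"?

S₀ = ε-closure({0}) = {0,1,2}
'd' @ 1: {3,4}
'a' @ 2: {1,2,5}  (accept∈set)
'd' @ 3: {3,4}
'd' @ 4: {}  — no active states
rest 'db' ignored (set empty)
end set {} — state 1 not in

Answer: REJECT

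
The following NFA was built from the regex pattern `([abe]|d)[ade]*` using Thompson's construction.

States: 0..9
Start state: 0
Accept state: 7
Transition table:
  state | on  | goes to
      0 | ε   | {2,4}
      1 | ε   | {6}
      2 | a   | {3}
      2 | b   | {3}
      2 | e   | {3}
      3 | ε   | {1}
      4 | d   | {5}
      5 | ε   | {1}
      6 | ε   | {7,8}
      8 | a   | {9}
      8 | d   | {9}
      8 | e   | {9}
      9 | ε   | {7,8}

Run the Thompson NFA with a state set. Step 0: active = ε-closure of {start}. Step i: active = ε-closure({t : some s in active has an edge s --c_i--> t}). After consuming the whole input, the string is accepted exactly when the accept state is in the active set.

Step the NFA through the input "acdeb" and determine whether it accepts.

initial (ε-close {0}): {0,2,4}
'a' @ 1: {1,3,6,7,8}  (accept∈set)
'c' @ 2: {}  — no active states
rest 'deb' ignored (set empty)
after full input: {}  (accept=7 not in)

Answer: REJECT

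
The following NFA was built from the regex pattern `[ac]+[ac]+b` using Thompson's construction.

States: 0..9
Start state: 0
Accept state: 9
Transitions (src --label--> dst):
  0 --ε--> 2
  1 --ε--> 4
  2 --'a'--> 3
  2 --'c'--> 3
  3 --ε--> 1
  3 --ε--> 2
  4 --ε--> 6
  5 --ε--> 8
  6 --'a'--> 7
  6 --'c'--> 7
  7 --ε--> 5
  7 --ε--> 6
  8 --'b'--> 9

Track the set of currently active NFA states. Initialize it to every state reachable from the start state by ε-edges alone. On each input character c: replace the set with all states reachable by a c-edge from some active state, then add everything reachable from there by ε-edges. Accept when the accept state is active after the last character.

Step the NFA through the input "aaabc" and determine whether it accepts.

Answer: REJECT

Trace:
S₀ = ε-closure({0}) = {0,2}
'a' @ 1: {1,2,3,4,6}
'a' @ 2: {1,2,3,4,5,6,7,8}
'a' @ 3: {1,2,3,4,5,6,7,8}
'b' @ 4: {9}  [accepting]
'c' @ 5: {}  — dead — no transitions
final: {}; accept 9 not in set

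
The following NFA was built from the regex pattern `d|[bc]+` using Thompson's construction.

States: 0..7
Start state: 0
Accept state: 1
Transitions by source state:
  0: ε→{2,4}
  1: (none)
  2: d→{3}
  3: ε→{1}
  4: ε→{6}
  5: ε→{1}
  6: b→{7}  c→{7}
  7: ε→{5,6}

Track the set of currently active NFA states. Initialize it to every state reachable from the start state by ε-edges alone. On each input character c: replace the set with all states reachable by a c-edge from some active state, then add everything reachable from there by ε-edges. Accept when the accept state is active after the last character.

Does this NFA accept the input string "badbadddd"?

Answer: REJECT

Derivation:
initial (ε-close {0}): {0,2,4,6}
'b' @ 1: {1,5,6,7}  ✓accept
'a' @ 2: {}  — no active states
rest 'dbadddd' ignored (set empty)
after full input: {}  (accept=1 not in)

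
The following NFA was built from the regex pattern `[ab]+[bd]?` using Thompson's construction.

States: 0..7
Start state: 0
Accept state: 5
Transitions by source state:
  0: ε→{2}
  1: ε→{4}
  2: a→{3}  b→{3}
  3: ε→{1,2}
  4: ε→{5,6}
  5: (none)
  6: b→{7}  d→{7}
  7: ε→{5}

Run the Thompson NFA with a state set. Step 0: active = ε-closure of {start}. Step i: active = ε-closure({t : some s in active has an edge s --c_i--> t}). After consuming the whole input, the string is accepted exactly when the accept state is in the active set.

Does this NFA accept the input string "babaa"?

Answer: ACCEPT

Derivation:
initial (ε-close {0}): {0,2}
'b' @ 1: {1,2,3,4,5,6}  [accepting]
'a' @ 2: {1,2,3,4,5,6}  [accepting]
'b' @ 3: {1,2,3,4,5,6,7}  [accepting]
'a' @ 4: {1,2,3,4,5,6}  [accepting]
'a' @ 5: {1,2,3,4,5,6}  [accepting]
end set {1,2,3,4,5,6} — state 5 in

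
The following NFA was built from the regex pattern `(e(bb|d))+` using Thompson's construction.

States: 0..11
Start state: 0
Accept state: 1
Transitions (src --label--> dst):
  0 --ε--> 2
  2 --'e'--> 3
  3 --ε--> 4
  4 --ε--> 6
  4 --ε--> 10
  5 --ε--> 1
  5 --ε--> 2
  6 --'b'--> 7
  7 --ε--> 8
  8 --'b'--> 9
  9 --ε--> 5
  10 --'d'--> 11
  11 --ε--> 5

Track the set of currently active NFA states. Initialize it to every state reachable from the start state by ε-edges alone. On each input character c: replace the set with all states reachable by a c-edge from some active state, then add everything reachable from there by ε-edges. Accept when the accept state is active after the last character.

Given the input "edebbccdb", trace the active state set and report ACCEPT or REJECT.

start: ε-closure({0}) = {0,2}
'e' @ 1: {3,4,6,10}
'd' @ 2: {1,2,5,11}  ✓accept
'e' @ 3: {3,4,6,10}
'b' @ 4: {7,8}
'b' @ 5: {1,2,5,9}  ✓accept
'c' @ 6: {}  — dead — no transitions
rest 'cdb' ignored (set empty)
end set {} — state 1 not in

Answer: REJECT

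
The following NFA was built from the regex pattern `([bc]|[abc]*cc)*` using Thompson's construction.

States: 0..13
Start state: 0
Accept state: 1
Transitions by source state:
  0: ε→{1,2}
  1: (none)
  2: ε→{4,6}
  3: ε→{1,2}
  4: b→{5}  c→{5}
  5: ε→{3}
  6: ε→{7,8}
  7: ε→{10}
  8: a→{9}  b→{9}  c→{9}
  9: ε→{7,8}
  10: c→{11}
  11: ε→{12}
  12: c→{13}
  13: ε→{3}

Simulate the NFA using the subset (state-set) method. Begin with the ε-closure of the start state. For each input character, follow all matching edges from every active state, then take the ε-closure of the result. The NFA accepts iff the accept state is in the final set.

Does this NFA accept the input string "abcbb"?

Answer: REJECT

Derivation:
initial (ε-close {0}): {0,1,2,4,6,7,8,10}
'a' @ 1: {7,8,9,10}
'b' @ 2: {7,8,9,10}
'c' @ 3: {7,8,9,10,11,12}
'b' @ 4: {7,8,9,10}
'b' @ 5: {7,8,9,10}
end set {7,8,9,10} — state 1 not in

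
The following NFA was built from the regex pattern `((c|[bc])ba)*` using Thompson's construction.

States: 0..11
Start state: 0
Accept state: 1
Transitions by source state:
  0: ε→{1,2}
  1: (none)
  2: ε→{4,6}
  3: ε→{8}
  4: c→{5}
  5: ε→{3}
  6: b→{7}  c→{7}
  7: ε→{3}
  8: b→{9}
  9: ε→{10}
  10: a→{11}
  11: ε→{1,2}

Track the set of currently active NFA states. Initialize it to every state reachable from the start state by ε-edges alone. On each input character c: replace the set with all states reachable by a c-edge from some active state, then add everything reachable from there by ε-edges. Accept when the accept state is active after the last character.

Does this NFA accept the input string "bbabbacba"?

S₀ = ε-closure({0}) = {0,1,2,4,6}
'b' @ 1: {3,7,8}
'b' @ 2: {9,10}
'a' @ 3: {1,2,4,6,11}  ✓accept
'b' @ 4: {3,7,8}
'b' @ 5: {9,10}
'a' @ 6: {1,2,4,6,11}  ✓accept
'c' @ 7: {3,5,7,8}
'b' @ 8: {9,10}
'a' @ 9: {1,2,4,6,11}  ✓accept
end set {1,2,4,6,11} — state 1 in

Answer: ACCEPT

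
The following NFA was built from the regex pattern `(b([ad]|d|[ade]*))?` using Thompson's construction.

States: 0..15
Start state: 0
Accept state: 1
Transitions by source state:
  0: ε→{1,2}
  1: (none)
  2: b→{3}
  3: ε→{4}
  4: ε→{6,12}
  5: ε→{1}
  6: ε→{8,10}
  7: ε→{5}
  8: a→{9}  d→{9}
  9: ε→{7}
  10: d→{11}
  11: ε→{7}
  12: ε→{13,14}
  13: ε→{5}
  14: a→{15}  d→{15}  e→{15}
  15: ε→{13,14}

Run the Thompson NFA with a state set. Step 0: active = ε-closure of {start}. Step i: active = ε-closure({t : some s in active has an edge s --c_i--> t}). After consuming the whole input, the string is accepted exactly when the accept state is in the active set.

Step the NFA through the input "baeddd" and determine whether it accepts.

Answer: ACCEPT

Steps:
S₀ = ε-closure({0}) = {0,1,2}
'b' @ 1: {1,3,4,5,6,8,10,12,13,14}  [accepting]
'a' @ 2: {1,5,7,9,13,14,15}  [accepting]
'e' @ 3: {1,5,13,14,15}  [accepting]
'd' @ 4: {1,5,13,14,15}  [accepting]
'd' @ 5: {1,5,13,14,15}  [accepting]
'd' @ 6: {1,5,13,14,15}  [accepting]
after full input: {1,5,13,14,15}  (accept=1 in)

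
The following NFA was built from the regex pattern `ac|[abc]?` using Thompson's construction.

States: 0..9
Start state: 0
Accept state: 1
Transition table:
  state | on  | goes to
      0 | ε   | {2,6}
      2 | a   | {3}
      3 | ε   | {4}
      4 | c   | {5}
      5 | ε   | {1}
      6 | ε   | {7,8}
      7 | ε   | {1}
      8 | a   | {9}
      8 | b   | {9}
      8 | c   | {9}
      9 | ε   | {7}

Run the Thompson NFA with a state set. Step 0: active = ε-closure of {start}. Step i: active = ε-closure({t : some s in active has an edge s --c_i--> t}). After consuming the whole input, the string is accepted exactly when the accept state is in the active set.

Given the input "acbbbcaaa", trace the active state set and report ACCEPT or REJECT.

Answer: REJECT

Steps:
S₀ = ε-closure({0}) = {0,1,2,6,7,8}
'a' @ 1: {1,3,4,7,9}  (accept∈set)
'c' @ 2: {1,5}  (accept∈set)
'b' @ 3: {}  — state set empty
rest 'bbcaaa' ignored (set empty)
final: {}; accept 1 not in set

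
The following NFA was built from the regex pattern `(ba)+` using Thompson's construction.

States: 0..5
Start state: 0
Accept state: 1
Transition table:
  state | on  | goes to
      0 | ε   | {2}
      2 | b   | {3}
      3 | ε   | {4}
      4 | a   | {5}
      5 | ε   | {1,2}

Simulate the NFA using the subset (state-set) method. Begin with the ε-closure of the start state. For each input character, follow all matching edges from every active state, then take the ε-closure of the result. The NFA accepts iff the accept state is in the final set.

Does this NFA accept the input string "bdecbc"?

S₀ = ε-closure({0}) = {0,2}
'b' @ 1: {3,4}
'd' @ 2: {}  — state set empty
rest 'ecbc' ignored (set empty)
after full input: {}  (accept=1 not in)

Answer: REJECT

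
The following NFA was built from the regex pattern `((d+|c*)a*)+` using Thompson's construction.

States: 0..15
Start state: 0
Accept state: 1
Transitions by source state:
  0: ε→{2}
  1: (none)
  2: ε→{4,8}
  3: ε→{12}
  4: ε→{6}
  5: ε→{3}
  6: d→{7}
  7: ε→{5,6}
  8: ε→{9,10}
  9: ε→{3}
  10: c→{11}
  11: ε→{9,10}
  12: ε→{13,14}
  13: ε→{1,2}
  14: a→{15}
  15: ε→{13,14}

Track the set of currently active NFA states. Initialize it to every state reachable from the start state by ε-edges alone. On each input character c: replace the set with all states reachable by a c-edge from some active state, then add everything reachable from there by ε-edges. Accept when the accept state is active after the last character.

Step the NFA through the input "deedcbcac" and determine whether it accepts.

Answer: REJECT

Trace:
start: ε-closure({0}) = {0,1,2,3,4,6,8,9,10,12,13,14}
'd' @ 1: {1,2,3,4,5,6,7,8,9,10,12,13,14}  [accepting]
'e' @ 2: {}  — state set empty
rest 'edcbcac' ignored (set empty)
end set {} — state 1 not in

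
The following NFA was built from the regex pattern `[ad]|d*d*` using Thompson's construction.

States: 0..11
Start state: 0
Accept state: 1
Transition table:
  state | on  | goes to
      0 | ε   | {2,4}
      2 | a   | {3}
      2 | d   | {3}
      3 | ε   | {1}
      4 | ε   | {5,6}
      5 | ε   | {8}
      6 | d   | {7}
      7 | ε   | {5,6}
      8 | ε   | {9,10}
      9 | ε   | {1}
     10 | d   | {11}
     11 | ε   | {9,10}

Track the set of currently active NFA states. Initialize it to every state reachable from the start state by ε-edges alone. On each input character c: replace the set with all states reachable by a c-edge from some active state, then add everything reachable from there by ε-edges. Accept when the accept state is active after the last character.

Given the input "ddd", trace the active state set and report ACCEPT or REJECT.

start: ε-closure({0}) = {0,1,2,4,5,6,8,9,10}
'd' @ 1: {1,3,5,6,7,8,9,10,11}  ✓accept
'd' @ 2: {1,5,6,7,8,9,10,11}  ✓accept
'd' @ 3: {1,5,6,7,8,9,10,11}  ✓accept
end set {1,5,6,7,8,9,10,11} — state 1 in

Answer: ACCEPT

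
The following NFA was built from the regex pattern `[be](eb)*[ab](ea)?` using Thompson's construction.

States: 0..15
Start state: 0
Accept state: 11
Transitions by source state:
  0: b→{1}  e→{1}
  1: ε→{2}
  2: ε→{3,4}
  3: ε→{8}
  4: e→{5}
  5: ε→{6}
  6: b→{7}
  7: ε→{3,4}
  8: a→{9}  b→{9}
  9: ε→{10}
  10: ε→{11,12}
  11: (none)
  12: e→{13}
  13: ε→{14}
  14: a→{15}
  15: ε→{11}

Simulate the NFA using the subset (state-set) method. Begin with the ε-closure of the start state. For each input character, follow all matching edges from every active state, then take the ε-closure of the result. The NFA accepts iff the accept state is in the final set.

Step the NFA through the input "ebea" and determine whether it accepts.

Answer: ACCEPT

Trace:
start: ε-closure({0}) = {0}
'e' @ 1: {1,2,3,4,8}
'b' @ 2: {9,10,11,12}  [accepting]
'e' @ 3: {13,14}
'a' @ 4: {11,15}  [accepting]
final: {11,15}; accept 11 in set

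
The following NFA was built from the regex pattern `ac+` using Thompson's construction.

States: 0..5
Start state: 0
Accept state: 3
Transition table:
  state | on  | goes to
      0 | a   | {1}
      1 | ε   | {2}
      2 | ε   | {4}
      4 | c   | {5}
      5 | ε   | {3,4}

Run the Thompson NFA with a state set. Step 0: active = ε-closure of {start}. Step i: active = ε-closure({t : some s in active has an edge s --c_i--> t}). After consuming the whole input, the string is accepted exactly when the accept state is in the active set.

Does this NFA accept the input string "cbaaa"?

Answer: REJECT

Derivation:
start: ε-closure({0}) = {0}
'c' @ 1: {}  — no active states
rest 'baaa' ignored (set empty)
end set {} — state 3 not in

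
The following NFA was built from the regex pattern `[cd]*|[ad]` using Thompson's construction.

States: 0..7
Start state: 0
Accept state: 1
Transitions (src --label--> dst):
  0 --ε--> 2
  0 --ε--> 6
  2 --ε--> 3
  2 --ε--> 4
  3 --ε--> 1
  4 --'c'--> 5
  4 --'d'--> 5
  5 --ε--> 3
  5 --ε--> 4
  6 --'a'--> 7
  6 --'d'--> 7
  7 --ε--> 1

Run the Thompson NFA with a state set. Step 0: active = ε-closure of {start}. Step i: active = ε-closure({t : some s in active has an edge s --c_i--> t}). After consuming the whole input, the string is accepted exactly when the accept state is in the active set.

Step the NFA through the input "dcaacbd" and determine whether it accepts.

S₀ = ε-closure({0}) = {0,1,2,3,4,6}
'd' @ 1: {1,3,4,5,7}  ✓accept
'c' @ 2: {1,3,4,5}  ✓accept
'a' @ 3: {}  — dead — no transitions
rest 'acbd' ignored (set empty)
final: {}; accept 1 not in set

Answer: REJECT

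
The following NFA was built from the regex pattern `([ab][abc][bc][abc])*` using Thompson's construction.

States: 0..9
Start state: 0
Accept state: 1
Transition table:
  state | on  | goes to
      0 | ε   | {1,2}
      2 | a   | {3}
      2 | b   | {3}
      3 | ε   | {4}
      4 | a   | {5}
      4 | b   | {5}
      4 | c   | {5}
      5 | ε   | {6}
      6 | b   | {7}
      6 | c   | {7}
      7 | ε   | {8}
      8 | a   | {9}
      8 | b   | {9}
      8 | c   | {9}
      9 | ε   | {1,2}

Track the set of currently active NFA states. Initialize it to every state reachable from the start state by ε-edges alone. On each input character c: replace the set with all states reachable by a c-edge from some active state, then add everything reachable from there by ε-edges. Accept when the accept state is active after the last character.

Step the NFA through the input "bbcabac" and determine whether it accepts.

S₀ = ε-closure({0}) = {0,1,2}
'b' @ 1: {3,4}
'b' @ 2: {5,6}
'c' @ 3: {7,8}
'a' @ 4: {1,2,9}  [accepting]
'b' @ 5: {3,4}
'a' @ 6: {5,6}
'c' @ 7: {7,8}
after full input: {7,8}  (accept=1 not in)

Answer: REJECT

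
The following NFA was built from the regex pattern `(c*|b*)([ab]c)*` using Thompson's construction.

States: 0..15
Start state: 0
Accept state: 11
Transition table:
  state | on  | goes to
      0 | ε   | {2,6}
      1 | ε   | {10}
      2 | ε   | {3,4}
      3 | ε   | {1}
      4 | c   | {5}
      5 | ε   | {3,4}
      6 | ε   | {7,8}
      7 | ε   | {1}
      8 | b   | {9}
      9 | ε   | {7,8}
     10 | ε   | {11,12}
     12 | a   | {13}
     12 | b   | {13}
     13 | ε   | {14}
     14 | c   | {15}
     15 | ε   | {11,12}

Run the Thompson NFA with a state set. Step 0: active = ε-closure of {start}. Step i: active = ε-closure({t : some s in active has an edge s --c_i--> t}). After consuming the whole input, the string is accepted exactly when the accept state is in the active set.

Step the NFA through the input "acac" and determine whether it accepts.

Answer: ACCEPT

Trace:
S₀ = ε-closure({0}) = {0,1,2,3,4,6,7,8,10,11,12}
'a' @ 1: {13,14}
'c' @ 2: {11,12,15}  (accept∈set)
'a' @ 3: {13,14}
'c' @ 4: {11,12,15}  (accept∈set)
final: {11,12,15}; accept 11 in set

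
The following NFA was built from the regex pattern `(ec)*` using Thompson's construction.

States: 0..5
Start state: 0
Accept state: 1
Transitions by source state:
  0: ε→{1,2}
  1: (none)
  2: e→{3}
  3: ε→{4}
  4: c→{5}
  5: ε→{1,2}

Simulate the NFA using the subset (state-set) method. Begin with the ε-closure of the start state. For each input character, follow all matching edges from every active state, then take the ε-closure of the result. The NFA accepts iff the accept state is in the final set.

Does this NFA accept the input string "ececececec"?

S₀ = ε-closure({0}) = {0,1,2}
'e' @ 1: {3,4}
'c' @ 2: {1,2,5}  (accept∈set)
'e' @ 3: {3,4}
'c' @ 4: {1,2,5}  (accept∈set)
'e' @ 5: {3,4}
'c' @ 6: {1,2,5}  (accept∈set)
'e' @ 7: {3,4}
'c' @ 8: {1,2,5}  (accept∈set)
'e' @ 9: {3,4}
'c' @ 10: {1,2,5}  (accept∈set)
end set {1,2,5} — state 1 in

Answer: ACCEPT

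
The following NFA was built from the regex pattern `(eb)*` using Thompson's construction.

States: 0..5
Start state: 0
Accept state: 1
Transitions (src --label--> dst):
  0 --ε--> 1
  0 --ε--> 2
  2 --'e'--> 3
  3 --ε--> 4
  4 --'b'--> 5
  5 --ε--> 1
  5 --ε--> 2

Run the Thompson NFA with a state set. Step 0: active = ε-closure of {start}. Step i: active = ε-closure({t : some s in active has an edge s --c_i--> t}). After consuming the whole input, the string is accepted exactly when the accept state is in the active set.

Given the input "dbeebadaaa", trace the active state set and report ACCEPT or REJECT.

S₀ = ε-closure({0}) = {0,1,2}
'd' @ 1: {}  — state set empty
rest 'beebadaaa' ignored (set empty)
end set {} — state 1 not in

Answer: REJECT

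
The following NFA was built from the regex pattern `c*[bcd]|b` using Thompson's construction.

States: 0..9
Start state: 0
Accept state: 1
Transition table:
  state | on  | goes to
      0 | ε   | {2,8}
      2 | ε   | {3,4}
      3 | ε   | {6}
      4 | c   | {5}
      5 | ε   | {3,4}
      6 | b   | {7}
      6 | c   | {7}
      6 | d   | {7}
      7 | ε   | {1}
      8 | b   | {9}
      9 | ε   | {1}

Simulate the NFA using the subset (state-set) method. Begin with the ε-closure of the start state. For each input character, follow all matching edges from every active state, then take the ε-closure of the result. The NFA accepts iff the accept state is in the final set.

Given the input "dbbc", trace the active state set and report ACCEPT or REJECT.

S₀ = ε-closure({0}) = {0,2,3,4,6,8}
'd' @ 1: {1,7}  [accepting]
'b' @ 2: {}  — no active states
rest 'bc' ignored (set empty)
after full input: {}  (accept=1 not in)

Answer: REJECT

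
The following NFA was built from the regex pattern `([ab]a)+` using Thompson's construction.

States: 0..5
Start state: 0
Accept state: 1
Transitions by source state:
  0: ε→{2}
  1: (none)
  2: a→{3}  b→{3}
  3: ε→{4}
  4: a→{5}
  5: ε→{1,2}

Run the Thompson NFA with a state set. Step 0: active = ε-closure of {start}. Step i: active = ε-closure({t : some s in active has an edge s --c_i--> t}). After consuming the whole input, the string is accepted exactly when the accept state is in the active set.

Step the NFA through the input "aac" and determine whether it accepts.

initial (ε-close {0}): {0,2}
'a' @ 1: {3,4}
'a' @ 2: {1,2,5}  (accept∈set)
'c' @ 3: {}  — no active states
final: {}; accept 1 not in set

Answer: REJECT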